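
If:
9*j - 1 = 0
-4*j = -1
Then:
No Solution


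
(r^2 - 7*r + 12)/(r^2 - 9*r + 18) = (r - 4)/(r - 6)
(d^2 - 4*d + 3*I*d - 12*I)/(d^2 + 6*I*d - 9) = (d - 4)/(d + 3*I)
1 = 1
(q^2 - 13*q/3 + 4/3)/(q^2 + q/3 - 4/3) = (3*q^2 - 13*q + 4)/(3*q^2 + q - 4)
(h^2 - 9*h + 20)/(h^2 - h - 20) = (h - 4)/(h + 4)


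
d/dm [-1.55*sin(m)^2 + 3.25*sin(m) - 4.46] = (3.25 - 3.1*sin(m))*cos(m)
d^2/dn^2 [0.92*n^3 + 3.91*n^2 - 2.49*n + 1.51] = 5.52*n + 7.82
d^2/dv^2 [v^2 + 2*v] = 2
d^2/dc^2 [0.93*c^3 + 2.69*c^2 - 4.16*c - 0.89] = 5.58*c + 5.38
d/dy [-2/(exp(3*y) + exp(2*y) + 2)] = (6*exp(y) + 4)*exp(2*y)/(exp(3*y) + exp(2*y) + 2)^2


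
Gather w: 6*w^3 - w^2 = 6*w^3 - w^2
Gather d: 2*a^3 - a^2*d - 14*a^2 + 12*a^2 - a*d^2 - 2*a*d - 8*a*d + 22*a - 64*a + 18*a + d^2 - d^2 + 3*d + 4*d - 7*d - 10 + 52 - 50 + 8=2*a^3 - 2*a^2 - a*d^2 - 24*a + d*(-a^2 - 10*a)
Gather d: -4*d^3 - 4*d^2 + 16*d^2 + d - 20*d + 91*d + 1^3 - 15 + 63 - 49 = -4*d^3 + 12*d^2 + 72*d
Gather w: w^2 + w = w^2 + w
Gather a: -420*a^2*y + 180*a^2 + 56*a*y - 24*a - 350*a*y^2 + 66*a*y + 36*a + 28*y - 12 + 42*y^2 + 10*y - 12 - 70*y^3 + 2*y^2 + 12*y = a^2*(180 - 420*y) + a*(-350*y^2 + 122*y + 12) - 70*y^3 + 44*y^2 + 50*y - 24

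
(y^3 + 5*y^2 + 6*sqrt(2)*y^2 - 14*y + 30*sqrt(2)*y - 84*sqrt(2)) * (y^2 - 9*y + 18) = y^5 - 4*y^4 + 6*sqrt(2)*y^4 - 41*y^3 - 24*sqrt(2)*y^3 - 246*sqrt(2)*y^2 + 216*y^2 - 252*y + 1296*sqrt(2)*y - 1512*sqrt(2)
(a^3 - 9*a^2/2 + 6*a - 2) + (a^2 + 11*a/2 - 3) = a^3 - 7*a^2/2 + 23*a/2 - 5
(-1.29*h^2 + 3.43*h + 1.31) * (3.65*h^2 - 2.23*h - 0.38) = -4.7085*h^4 + 15.3962*h^3 - 2.3772*h^2 - 4.2247*h - 0.4978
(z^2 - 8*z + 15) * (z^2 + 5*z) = z^4 - 3*z^3 - 25*z^2 + 75*z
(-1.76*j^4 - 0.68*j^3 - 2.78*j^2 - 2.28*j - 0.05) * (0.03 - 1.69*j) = 2.9744*j^5 + 1.0964*j^4 + 4.6778*j^3 + 3.7698*j^2 + 0.0161*j - 0.0015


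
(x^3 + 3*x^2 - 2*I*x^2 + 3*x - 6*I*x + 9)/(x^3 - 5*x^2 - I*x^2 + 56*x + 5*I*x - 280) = (x^3 + x^2*(3 - 2*I) + x*(3 - 6*I) + 9)/(x^3 + x^2*(-5 - I) + x*(56 + 5*I) - 280)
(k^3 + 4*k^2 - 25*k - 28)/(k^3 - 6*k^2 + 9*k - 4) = (k^2 + 8*k + 7)/(k^2 - 2*k + 1)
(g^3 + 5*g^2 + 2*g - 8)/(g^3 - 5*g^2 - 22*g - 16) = (g^2 + 3*g - 4)/(g^2 - 7*g - 8)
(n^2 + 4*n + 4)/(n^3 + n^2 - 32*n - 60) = (n + 2)/(n^2 - n - 30)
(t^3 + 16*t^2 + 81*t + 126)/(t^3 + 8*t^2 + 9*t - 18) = (t + 7)/(t - 1)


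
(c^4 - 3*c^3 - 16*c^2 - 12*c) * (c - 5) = c^5 - 8*c^4 - c^3 + 68*c^2 + 60*c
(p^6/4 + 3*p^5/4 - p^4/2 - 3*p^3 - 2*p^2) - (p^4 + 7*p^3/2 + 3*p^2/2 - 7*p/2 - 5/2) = p^6/4 + 3*p^5/4 - 3*p^4/2 - 13*p^3/2 - 7*p^2/2 + 7*p/2 + 5/2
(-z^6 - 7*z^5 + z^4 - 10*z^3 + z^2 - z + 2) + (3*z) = -z^6 - 7*z^5 + z^4 - 10*z^3 + z^2 + 2*z + 2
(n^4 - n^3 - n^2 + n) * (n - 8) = n^5 - 9*n^4 + 7*n^3 + 9*n^2 - 8*n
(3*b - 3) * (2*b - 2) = 6*b^2 - 12*b + 6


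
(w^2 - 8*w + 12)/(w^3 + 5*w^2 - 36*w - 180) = (w - 2)/(w^2 + 11*w + 30)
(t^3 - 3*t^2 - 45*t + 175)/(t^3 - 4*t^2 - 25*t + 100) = (t^2 + 2*t - 35)/(t^2 + t - 20)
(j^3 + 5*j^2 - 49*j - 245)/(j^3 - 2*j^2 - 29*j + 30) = (j^2 - 49)/(j^2 - 7*j + 6)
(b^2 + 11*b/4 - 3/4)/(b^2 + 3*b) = (b - 1/4)/b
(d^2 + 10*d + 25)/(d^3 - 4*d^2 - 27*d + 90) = (d + 5)/(d^2 - 9*d + 18)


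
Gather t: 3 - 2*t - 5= -2*t - 2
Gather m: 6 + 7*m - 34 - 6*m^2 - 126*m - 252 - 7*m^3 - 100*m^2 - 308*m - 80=-7*m^3 - 106*m^2 - 427*m - 360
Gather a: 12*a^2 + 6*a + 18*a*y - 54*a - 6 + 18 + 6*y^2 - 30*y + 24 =12*a^2 + a*(18*y - 48) + 6*y^2 - 30*y + 36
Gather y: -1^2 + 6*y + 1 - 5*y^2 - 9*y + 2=-5*y^2 - 3*y + 2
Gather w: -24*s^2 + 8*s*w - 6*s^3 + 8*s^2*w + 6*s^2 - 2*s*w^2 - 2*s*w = -6*s^3 - 18*s^2 - 2*s*w^2 + w*(8*s^2 + 6*s)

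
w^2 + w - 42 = (w - 6)*(w + 7)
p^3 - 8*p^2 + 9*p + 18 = (p - 6)*(p - 3)*(p + 1)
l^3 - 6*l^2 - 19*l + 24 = (l - 8)*(l - 1)*(l + 3)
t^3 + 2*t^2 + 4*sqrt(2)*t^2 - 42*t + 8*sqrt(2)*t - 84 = (t + 2)*(t - 3*sqrt(2))*(t + 7*sqrt(2))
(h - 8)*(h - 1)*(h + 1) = h^3 - 8*h^2 - h + 8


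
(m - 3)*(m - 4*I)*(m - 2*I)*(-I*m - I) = -I*m^4 - 6*m^3 + 2*I*m^3 + 12*m^2 + 11*I*m^2 + 18*m - 16*I*m - 24*I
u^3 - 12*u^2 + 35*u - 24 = (u - 8)*(u - 3)*(u - 1)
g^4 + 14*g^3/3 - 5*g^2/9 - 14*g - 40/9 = (g - 5/3)*(g + 1/3)*(g + 2)*(g + 4)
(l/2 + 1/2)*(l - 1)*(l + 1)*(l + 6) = l^4/2 + 7*l^3/2 + 5*l^2/2 - 7*l/2 - 3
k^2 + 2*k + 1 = (k + 1)^2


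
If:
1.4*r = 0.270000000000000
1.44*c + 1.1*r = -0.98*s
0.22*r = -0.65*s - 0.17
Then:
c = 0.08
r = 0.19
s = -0.33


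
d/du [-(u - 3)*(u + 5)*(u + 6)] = -3*u^2 - 16*u + 3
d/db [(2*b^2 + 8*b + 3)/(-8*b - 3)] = 4*b*(-4*b - 3)/(64*b^2 + 48*b + 9)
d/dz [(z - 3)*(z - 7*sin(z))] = z + (3 - z)*(7*cos(z) - 1) - 7*sin(z)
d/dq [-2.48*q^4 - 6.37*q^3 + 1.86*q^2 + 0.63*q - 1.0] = -9.92*q^3 - 19.11*q^2 + 3.72*q + 0.63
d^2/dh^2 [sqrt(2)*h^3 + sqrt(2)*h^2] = sqrt(2)*(6*h + 2)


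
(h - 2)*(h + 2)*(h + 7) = h^3 + 7*h^2 - 4*h - 28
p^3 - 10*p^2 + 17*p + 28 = (p - 7)*(p - 4)*(p + 1)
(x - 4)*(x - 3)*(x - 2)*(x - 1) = x^4 - 10*x^3 + 35*x^2 - 50*x + 24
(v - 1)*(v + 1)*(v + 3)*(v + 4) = v^4 + 7*v^3 + 11*v^2 - 7*v - 12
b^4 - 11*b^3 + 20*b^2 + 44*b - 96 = (b - 8)*(b - 3)*(b - 2)*(b + 2)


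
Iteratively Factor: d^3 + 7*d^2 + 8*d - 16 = (d + 4)*(d^2 + 3*d - 4) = (d + 4)^2*(d - 1)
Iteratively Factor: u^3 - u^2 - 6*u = (u - 3)*(u^2 + 2*u) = u*(u - 3)*(u + 2)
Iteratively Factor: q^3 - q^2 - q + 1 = (q - 1)*(q^2 - 1) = (q - 1)*(q + 1)*(q - 1)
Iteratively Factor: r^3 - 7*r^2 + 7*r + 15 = (r + 1)*(r^2 - 8*r + 15) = (r - 5)*(r + 1)*(r - 3)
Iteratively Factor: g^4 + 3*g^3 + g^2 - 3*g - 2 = (g - 1)*(g^3 + 4*g^2 + 5*g + 2) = (g - 1)*(g + 2)*(g^2 + 2*g + 1) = (g - 1)*(g + 1)*(g + 2)*(g + 1)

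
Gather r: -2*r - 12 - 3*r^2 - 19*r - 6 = -3*r^2 - 21*r - 18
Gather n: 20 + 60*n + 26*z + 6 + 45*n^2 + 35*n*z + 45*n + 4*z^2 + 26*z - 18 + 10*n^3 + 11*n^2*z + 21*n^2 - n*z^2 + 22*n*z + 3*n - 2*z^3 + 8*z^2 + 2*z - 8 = 10*n^3 + n^2*(11*z + 66) + n*(-z^2 + 57*z + 108) - 2*z^3 + 12*z^2 + 54*z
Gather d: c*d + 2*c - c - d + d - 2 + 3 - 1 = c*d + c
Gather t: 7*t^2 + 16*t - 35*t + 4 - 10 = 7*t^2 - 19*t - 6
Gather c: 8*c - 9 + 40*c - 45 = 48*c - 54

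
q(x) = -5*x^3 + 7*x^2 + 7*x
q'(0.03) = 7.41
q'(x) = -15*x^2 + 14*x + 7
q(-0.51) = -1.09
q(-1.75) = 35.98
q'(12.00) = -1985.00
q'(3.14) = -96.93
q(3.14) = -63.80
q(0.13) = 1.02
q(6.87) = -1242.75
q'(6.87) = -604.77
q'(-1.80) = -66.80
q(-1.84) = 41.97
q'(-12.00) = -2321.00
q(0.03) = 0.22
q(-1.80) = 39.24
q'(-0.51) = -4.04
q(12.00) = -7548.00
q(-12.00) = 9564.00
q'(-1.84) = -69.54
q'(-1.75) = -63.44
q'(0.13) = 8.57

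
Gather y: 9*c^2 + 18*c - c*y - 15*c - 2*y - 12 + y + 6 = 9*c^2 + 3*c + y*(-c - 1) - 6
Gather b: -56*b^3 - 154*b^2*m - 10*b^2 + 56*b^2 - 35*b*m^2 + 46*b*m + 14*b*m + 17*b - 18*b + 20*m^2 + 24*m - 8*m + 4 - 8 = -56*b^3 + b^2*(46 - 154*m) + b*(-35*m^2 + 60*m - 1) + 20*m^2 + 16*m - 4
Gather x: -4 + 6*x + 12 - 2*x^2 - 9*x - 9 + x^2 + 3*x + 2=1 - x^2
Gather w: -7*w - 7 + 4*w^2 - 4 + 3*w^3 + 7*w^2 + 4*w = 3*w^3 + 11*w^2 - 3*w - 11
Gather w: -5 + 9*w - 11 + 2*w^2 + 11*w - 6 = 2*w^2 + 20*w - 22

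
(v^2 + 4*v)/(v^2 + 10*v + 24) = v/(v + 6)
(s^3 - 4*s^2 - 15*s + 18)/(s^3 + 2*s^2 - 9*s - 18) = (s^2 - 7*s + 6)/(s^2 - s - 6)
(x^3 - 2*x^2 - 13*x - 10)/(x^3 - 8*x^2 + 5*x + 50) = (x + 1)/(x - 5)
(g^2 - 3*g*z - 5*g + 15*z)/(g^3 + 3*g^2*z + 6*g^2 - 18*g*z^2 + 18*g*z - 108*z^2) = (g - 5)/(g^2 + 6*g*z + 6*g + 36*z)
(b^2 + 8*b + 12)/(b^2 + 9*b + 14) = (b + 6)/(b + 7)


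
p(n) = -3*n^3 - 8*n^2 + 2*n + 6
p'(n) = -9*n^2 - 16*n + 2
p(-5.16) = 194.84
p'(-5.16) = -155.07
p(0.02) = 6.04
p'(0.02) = 1.68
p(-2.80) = 3.54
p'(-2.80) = -23.76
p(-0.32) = 4.64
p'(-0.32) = 6.20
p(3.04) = -146.14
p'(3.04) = -129.81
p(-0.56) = 2.90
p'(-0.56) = 8.14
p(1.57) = -22.19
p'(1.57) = -45.30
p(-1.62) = -5.48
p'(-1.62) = 4.30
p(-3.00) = 9.00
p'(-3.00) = -31.00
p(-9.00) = 1527.00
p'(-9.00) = -583.00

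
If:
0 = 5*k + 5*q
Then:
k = -q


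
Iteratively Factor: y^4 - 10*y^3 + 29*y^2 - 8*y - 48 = (y - 3)*(y^3 - 7*y^2 + 8*y + 16) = (y - 4)*(y - 3)*(y^2 - 3*y - 4) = (y - 4)^2*(y - 3)*(y + 1)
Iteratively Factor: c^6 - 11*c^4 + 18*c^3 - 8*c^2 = (c + 4)*(c^5 - 4*c^4 + 5*c^3 - 2*c^2) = c*(c + 4)*(c^4 - 4*c^3 + 5*c^2 - 2*c) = c*(c - 2)*(c + 4)*(c^3 - 2*c^2 + c) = c^2*(c - 2)*(c + 4)*(c^2 - 2*c + 1) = c^2*(c - 2)*(c - 1)*(c + 4)*(c - 1)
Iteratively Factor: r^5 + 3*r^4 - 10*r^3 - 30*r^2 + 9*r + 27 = (r + 3)*(r^4 - 10*r^2 + 9) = (r + 1)*(r + 3)*(r^3 - r^2 - 9*r + 9) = (r - 1)*(r + 1)*(r + 3)*(r^2 - 9) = (r - 3)*(r - 1)*(r + 1)*(r + 3)*(r + 3)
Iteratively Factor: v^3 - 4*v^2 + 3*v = (v)*(v^2 - 4*v + 3) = v*(v - 1)*(v - 3)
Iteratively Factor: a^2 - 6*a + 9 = (a - 3)*(a - 3)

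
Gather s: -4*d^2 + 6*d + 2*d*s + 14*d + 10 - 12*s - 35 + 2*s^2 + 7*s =-4*d^2 + 20*d + 2*s^2 + s*(2*d - 5) - 25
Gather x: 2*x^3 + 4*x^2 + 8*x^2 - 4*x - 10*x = 2*x^3 + 12*x^2 - 14*x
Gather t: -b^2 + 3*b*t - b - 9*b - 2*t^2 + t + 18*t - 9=-b^2 - 10*b - 2*t^2 + t*(3*b + 19) - 9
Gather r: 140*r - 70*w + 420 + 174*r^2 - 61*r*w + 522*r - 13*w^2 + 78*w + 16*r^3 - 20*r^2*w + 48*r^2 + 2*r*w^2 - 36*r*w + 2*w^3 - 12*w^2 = 16*r^3 + r^2*(222 - 20*w) + r*(2*w^2 - 97*w + 662) + 2*w^3 - 25*w^2 + 8*w + 420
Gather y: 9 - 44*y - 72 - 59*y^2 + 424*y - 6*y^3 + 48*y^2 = -6*y^3 - 11*y^2 + 380*y - 63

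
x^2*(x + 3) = x^3 + 3*x^2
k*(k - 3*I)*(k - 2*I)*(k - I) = k^4 - 6*I*k^3 - 11*k^2 + 6*I*k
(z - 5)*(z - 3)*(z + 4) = z^3 - 4*z^2 - 17*z + 60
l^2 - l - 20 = (l - 5)*(l + 4)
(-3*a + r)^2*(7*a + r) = 63*a^3 - 33*a^2*r + a*r^2 + r^3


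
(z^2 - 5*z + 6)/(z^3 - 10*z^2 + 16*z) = (z - 3)/(z*(z - 8))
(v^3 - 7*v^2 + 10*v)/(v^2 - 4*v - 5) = v*(v - 2)/(v + 1)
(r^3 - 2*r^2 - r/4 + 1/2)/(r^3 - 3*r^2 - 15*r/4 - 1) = (2*r^2 - 5*r + 2)/(2*r^2 - 7*r - 4)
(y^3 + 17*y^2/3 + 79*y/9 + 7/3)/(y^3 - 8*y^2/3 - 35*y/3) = (y^2 + 10*y/3 + 1)/(y*(y - 5))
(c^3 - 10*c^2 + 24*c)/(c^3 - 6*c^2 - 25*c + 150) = c*(c - 4)/(c^2 - 25)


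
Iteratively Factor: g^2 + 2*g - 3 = (g + 3)*(g - 1)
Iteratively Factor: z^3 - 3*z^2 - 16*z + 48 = (z - 4)*(z^2 + z - 12) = (z - 4)*(z - 3)*(z + 4)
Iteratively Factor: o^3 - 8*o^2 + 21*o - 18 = (o - 2)*(o^2 - 6*o + 9) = (o - 3)*(o - 2)*(o - 3)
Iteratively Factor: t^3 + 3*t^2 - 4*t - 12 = (t - 2)*(t^2 + 5*t + 6) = (t - 2)*(t + 2)*(t + 3)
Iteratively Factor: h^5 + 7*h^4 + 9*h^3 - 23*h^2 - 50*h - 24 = (h + 4)*(h^4 + 3*h^3 - 3*h^2 - 11*h - 6) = (h + 1)*(h + 4)*(h^3 + 2*h^2 - 5*h - 6) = (h + 1)^2*(h + 4)*(h^2 + h - 6) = (h - 2)*(h + 1)^2*(h + 4)*(h + 3)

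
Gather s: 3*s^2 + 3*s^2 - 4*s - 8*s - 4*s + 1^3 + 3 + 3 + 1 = 6*s^2 - 16*s + 8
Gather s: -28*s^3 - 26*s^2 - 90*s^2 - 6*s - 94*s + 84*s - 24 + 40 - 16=-28*s^3 - 116*s^2 - 16*s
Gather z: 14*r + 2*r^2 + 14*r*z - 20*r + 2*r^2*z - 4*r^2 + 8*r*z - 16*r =-2*r^2 - 22*r + z*(2*r^2 + 22*r)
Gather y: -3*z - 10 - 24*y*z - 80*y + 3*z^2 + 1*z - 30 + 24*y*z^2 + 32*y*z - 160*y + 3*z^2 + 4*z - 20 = y*(24*z^2 + 8*z - 240) + 6*z^2 + 2*z - 60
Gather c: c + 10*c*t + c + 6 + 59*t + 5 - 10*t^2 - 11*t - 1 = c*(10*t + 2) - 10*t^2 + 48*t + 10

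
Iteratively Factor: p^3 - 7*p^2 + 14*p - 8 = (p - 1)*(p^2 - 6*p + 8) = (p - 4)*(p - 1)*(p - 2)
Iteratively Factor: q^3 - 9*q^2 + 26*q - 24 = (q - 3)*(q^2 - 6*q + 8) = (q - 4)*(q - 3)*(q - 2)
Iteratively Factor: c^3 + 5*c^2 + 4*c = (c + 1)*(c^2 + 4*c) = c*(c + 1)*(c + 4)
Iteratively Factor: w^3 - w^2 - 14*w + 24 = (w - 2)*(w^2 + w - 12) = (w - 2)*(w + 4)*(w - 3)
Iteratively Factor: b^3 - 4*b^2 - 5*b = (b)*(b^2 - 4*b - 5) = b*(b + 1)*(b - 5)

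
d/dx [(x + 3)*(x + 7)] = 2*x + 10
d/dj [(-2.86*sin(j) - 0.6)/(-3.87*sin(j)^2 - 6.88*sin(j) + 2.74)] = (-4.644*sin(j) + 5.5341*cos(2*j) - 17.4985)*cos(j)/(3.87*sin(j)^2 + 6.88*sin(j) - 2.74)^2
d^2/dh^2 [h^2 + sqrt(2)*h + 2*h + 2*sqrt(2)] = 2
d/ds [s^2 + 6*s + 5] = 2*s + 6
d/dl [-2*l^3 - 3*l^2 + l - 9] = -6*l^2 - 6*l + 1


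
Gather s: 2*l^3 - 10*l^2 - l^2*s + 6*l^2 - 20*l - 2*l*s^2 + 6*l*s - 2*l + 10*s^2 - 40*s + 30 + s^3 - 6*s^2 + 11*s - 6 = 2*l^3 - 4*l^2 - 22*l + s^3 + s^2*(4 - 2*l) + s*(-l^2 + 6*l - 29) + 24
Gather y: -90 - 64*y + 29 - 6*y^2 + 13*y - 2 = -6*y^2 - 51*y - 63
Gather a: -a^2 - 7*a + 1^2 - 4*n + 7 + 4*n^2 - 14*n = -a^2 - 7*a + 4*n^2 - 18*n + 8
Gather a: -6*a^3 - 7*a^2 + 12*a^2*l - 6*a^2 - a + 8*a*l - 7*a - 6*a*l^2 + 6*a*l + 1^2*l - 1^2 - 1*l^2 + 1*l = -6*a^3 + a^2*(12*l - 13) + a*(-6*l^2 + 14*l - 8) - l^2 + 2*l - 1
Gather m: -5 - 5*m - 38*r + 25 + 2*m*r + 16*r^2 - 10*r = m*(2*r - 5) + 16*r^2 - 48*r + 20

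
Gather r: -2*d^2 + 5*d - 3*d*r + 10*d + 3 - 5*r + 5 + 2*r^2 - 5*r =-2*d^2 + 15*d + 2*r^2 + r*(-3*d - 10) + 8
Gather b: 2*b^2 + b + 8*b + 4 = 2*b^2 + 9*b + 4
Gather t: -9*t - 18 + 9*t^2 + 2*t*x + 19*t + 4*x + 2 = 9*t^2 + t*(2*x + 10) + 4*x - 16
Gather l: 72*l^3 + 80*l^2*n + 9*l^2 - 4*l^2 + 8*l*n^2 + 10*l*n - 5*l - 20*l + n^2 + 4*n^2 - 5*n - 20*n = 72*l^3 + l^2*(80*n + 5) + l*(8*n^2 + 10*n - 25) + 5*n^2 - 25*n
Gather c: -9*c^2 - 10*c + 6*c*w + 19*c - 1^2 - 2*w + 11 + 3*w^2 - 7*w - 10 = -9*c^2 + c*(6*w + 9) + 3*w^2 - 9*w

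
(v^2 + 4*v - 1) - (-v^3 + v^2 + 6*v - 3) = v^3 - 2*v + 2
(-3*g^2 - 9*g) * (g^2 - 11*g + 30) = -3*g^4 + 24*g^3 + 9*g^2 - 270*g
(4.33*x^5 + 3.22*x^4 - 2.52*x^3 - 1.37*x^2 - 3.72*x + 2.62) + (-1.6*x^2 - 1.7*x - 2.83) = 4.33*x^5 + 3.22*x^4 - 2.52*x^3 - 2.97*x^2 - 5.42*x - 0.21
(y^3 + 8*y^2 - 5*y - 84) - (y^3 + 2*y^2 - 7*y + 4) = 6*y^2 + 2*y - 88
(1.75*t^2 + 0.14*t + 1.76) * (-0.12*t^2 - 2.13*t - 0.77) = -0.21*t^4 - 3.7443*t^3 - 1.8569*t^2 - 3.8566*t - 1.3552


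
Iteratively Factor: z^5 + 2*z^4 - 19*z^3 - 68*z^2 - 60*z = (z + 3)*(z^4 - z^3 - 16*z^2 - 20*z) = (z + 2)*(z + 3)*(z^3 - 3*z^2 - 10*z) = z*(z + 2)*(z + 3)*(z^2 - 3*z - 10) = z*(z + 2)^2*(z + 3)*(z - 5)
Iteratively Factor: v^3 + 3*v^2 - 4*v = (v - 1)*(v^2 + 4*v) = (v - 1)*(v + 4)*(v)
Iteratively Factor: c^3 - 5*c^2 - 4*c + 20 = (c - 5)*(c^2 - 4) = (c - 5)*(c - 2)*(c + 2)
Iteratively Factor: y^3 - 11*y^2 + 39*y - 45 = (y - 3)*(y^2 - 8*y + 15) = (y - 5)*(y - 3)*(y - 3)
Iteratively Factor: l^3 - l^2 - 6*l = (l - 3)*(l^2 + 2*l) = l*(l - 3)*(l + 2)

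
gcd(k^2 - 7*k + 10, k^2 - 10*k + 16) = k - 2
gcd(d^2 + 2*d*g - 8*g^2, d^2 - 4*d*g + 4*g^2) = d - 2*g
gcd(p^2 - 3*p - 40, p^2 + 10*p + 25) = p + 5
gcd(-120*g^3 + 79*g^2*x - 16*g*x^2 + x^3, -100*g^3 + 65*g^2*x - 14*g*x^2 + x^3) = -5*g + x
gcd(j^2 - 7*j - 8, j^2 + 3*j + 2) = j + 1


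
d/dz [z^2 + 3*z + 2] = 2*z + 3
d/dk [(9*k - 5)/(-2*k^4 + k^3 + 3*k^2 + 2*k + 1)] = (-18*k^4 + 9*k^3 + 27*k^2 + 18*k - (9*k - 5)*(-8*k^3 + 3*k^2 + 6*k + 2) + 9)/(-2*k^4 + k^3 + 3*k^2 + 2*k + 1)^2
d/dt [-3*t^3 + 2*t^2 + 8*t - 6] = -9*t^2 + 4*t + 8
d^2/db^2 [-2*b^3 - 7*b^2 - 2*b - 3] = -12*b - 14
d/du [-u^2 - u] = -2*u - 1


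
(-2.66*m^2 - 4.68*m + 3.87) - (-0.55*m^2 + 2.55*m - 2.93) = -2.11*m^2 - 7.23*m + 6.8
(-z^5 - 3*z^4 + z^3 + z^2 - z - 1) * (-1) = z^5 + 3*z^4 - z^3 - z^2 + z + 1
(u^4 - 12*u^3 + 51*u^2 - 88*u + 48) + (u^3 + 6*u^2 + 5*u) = u^4 - 11*u^3 + 57*u^2 - 83*u + 48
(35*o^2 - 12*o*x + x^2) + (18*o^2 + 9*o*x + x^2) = 53*o^2 - 3*o*x + 2*x^2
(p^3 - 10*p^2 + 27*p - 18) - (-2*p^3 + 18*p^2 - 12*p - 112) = 3*p^3 - 28*p^2 + 39*p + 94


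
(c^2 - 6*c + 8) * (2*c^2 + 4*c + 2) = 2*c^4 - 8*c^3 - 6*c^2 + 20*c + 16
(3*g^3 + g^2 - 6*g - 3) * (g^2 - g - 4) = 3*g^5 - 2*g^4 - 19*g^3 - g^2 + 27*g + 12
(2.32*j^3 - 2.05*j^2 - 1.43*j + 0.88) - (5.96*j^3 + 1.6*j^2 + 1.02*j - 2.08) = -3.64*j^3 - 3.65*j^2 - 2.45*j + 2.96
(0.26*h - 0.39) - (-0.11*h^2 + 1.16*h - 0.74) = 0.11*h^2 - 0.9*h + 0.35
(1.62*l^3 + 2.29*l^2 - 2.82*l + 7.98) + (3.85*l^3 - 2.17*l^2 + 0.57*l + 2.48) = 5.47*l^3 + 0.12*l^2 - 2.25*l + 10.46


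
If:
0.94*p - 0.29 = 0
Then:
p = 0.31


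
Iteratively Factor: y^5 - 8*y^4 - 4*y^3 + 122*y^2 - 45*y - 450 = (y - 5)*(y^4 - 3*y^3 - 19*y^2 + 27*y + 90) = (y - 5)*(y + 2)*(y^3 - 5*y^2 - 9*y + 45) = (y - 5)*(y - 3)*(y + 2)*(y^2 - 2*y - 15) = (y - 5)^2*(y - 3)*(y + 2)*(y + 3)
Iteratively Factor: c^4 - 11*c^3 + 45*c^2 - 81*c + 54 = (c - 3)*(c^3 - 8*c^2 + 21*c - 18) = (c - 3)^2*(c^2 - 5*c + 6) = (c - 3)^2*(c - 2)*(c - 3)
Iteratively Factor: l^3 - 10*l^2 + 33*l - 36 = (l - 3)*(l^2 - 7*l + 12) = (l - 4)*(l - 3)*(l - 3)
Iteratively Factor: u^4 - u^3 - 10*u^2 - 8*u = (u + 1)*(u^3 - 2*u^2 - 8*u) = (u + 1)*(u + 2)*(u^2 - 4*u) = (u - 4)*(u + 1)*(u + 2)*(u)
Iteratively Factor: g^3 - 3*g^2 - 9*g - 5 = (g - 5)*(g^2 + 2*g + 1) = (g - 5)*(g + 1)*(g + 1)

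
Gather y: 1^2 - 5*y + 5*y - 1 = 0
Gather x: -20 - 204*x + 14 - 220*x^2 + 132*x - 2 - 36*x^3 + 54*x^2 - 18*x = -36*x^3 - 166*x^2 - 90*x - 8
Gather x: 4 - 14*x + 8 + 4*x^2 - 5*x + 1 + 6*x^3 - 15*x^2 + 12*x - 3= 6*x^3 - 11*x^2 - 7*x + 10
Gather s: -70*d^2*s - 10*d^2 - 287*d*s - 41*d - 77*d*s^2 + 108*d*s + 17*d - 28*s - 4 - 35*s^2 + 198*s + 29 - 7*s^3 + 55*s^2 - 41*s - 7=-10*d^2 - 24*d - 7*s^3 + s^2*(20 - 77*d) + s*(-70*d^2 - 179*d + 129) + 18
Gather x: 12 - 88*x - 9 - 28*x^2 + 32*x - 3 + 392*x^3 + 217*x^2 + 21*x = 392*x^3 + 189*x^2 - 35*x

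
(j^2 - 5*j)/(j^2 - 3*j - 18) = j*(5 - j)/(-j^2 + 3*j + 18)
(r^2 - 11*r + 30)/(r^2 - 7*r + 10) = (r - 6)/(r - 2)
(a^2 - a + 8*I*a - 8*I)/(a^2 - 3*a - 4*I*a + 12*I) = (a^2 - a + 8*I*a - 8*I)/(a^2 - 3*a - 4*I*a + 12*I)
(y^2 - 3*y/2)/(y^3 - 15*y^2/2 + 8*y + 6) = y*(2*y - 3)/(2*y^3 - 15*y^2 + 16*y + 12)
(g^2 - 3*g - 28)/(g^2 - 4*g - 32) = (g - 7)/(g - 8)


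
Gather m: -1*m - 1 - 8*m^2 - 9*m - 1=-8*m^2 - 10*m - 2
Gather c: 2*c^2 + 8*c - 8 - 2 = 2*c^2 + 8*c - 10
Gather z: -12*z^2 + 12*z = -12*z^2 + 12*z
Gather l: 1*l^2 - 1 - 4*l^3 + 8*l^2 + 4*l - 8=-4*l^3 + 9*l^2 + 4*l - 9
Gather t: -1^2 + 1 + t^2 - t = t^2 - t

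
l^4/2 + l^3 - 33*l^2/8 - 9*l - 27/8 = (l/2 + 1/4)*(l - 3)*(l + 3/2)*(l + 3)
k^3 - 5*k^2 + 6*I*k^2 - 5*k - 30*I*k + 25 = (k - 5)*(k + I)*(k + 5*I)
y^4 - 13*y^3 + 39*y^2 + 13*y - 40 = (y - 8)*(y - 5)*(y - 1)*(y + 1)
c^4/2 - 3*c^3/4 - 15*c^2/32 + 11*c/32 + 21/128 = (c/2 + 1/4)*(c - 7/4)*(c - 3/4)*(c + 1/2)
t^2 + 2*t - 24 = (t - 4)*(t + 6)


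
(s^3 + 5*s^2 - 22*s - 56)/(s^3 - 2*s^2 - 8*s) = (s + 7)/s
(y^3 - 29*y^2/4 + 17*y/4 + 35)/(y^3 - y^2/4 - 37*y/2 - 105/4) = (y - 4)/(y + 3)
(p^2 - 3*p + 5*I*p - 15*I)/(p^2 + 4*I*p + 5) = (p - 3)/(p - I)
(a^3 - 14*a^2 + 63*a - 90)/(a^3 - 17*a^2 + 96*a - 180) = (a - 3)/(a - 6)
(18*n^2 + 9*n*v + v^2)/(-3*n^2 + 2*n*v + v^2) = (6*n + v)/(-n + v)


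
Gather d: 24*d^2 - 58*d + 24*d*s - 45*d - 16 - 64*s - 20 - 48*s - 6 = 24*d^2 + d*(24*s - 103) - 112*s - 42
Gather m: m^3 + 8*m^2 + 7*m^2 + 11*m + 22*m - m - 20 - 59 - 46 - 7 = m^3 + 15*m^2 + 32*m - 132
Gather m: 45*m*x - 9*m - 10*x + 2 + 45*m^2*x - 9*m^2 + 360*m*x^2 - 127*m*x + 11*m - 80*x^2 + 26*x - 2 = m^2*(45*x - 9) + m*(360*x^2 - 82*x + 2) - 80*x^2 + 16*x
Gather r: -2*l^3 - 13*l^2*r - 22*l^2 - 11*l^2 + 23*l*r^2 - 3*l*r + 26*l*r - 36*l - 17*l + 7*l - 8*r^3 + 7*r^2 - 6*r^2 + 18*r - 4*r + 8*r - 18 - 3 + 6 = -2*l^3 - 33*l^2 - 46*l - 8*r^3 + r^2*(23*l + 1) + r*(-13*l^2 + 23*l + 22) - 15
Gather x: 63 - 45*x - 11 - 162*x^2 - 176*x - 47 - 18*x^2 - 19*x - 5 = -180*x^2 - 240*x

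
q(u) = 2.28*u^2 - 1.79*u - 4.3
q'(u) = 4.56*u - 1.79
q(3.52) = 17.65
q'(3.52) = 14.26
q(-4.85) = 58.01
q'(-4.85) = -23.91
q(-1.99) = 8.29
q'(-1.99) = -10.86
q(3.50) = 17.36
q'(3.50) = 14.17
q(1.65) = -1.05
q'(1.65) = 5.73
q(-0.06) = -4.18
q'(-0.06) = -2.06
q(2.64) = 6.87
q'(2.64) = 10.25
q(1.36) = -2.52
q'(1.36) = 4.41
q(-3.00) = 21.59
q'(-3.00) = -15.47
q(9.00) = 164.27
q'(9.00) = 39.25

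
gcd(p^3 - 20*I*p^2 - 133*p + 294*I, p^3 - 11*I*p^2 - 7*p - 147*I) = p^2 - 14*I*p - 49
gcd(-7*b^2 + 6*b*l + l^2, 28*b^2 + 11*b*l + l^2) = 7*b + l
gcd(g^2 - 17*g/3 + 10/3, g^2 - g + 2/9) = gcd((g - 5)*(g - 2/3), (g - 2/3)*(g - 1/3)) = g - 2/3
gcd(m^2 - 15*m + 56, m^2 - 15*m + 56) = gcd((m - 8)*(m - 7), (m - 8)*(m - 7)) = m^2 - 15*m + 56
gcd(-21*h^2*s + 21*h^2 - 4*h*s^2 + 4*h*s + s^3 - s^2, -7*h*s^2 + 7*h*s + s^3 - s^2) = -7*h*s + 7*h + s^2 - s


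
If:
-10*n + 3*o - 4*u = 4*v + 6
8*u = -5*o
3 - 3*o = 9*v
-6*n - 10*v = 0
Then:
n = 5/23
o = 32/23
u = -20/23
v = -3/23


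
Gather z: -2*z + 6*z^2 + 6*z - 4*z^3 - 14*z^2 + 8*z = -4*z^3 - 8*z^2 + 12*z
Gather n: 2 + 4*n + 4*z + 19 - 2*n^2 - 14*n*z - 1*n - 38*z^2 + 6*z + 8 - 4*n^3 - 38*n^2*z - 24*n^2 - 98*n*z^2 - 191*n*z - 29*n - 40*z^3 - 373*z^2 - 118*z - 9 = -4*n^3 + n^2*(-38*z - 26) + n*(-98*z^2 - 205*z - 26) - 40*z^3 - 411*z^2 - 108*z + 20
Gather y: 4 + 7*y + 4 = 7*y + 8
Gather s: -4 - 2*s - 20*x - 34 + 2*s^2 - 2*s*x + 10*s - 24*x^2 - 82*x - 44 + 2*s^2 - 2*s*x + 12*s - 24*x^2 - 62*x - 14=4*s^2 + s*(20 - 4*x) - 48*x^2 - 164*x - 96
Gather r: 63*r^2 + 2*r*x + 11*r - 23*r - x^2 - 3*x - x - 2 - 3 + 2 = 63*r^2 + r*(2*x - 12) - x^2 - 4*x - 3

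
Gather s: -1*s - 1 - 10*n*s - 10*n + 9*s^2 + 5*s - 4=-10*n + 9*s^2 + s*(4 - 10*n) - 5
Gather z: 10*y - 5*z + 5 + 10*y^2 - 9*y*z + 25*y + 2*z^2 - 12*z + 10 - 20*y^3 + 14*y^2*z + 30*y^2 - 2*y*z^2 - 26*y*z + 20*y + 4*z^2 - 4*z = -20*y^3 + 40*y^2 + 55*y + z^2*(6 - 2*y) + z*(14*y^2 - 35*y - 21) + 15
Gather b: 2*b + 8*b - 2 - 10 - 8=10*b - 20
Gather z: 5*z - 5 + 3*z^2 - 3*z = 3*z^2 + 2*z - 5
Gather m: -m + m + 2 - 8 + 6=0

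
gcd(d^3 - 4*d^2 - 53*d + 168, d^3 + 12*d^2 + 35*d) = d + 7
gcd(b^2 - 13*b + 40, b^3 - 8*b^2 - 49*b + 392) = b - 8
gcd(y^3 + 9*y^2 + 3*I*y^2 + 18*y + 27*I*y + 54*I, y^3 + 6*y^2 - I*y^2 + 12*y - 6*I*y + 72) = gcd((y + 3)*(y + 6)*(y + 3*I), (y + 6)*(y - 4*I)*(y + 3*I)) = y^2 + y*(6 + 3*I) + 18*I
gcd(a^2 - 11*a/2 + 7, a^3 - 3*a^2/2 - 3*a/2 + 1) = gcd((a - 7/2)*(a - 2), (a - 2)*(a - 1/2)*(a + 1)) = a - 2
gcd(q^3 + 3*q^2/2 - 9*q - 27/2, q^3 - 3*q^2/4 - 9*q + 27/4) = q^2 - 9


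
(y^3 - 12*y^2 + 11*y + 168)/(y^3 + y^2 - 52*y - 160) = (y^2 - 4*y - 21)/(y^2 + 9*y + 20)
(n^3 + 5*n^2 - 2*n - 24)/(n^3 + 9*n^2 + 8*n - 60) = (n^2 + 7*n + 12)/(n^2 + 11*n + 30)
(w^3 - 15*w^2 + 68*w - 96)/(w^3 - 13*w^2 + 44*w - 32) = (w - 3)/(w - 1)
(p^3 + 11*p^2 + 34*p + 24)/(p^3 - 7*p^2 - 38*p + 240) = (p^2 + 5*p + 4)/(p^2 - 13*p + 40)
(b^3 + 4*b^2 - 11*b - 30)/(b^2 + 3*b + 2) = (b^2 + 2*b - 15)/(b + 1)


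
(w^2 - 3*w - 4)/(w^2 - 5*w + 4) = (w + 1)/(w - 1)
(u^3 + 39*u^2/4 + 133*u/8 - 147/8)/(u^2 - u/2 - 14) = (4*u^2 + 25*u - 21)/(4*(u - 4))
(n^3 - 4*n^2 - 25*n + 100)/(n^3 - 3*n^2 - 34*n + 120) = (n + 5)/(n + 6)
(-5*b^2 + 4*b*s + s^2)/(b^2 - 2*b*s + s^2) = (5*b + s)/(-b + s)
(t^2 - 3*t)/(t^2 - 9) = t/(t + 3)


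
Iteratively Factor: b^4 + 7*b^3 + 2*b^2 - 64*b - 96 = (b + 4)*(b^3 + 3*b^2 - 10*b - 24) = (b + 2)*(b + 4)*(b^2 + b - 12) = (b - 3)*(b + 2)*(b + 4)*(b + 4)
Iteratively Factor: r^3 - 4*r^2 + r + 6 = (r + 1)*(r^2 - 5*r + 6) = (r - 3)*(r + 1)*(r - 2)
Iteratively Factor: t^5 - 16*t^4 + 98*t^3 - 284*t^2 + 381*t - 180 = (t - 4)*(t^4 - 12*t^3 + 50*t^2 - 84*t + 45) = (t - 4)*(t - 1)*(t^3 - 11*t^2 + 39*t - 45) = (t - 4)*(t - 3)*(t - 1)*(t^2 - 8*t + 15) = (t - 5)*(t - 4)*(t - 3)*(t - 1)*(t - 3)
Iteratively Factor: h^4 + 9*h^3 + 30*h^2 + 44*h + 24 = (h + 2)*(h^3 + 7*h^2 + 16*h + 12) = (h + 2)^2*(h^2 + 5*h + 6) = (h + 2)^3*(h + 3)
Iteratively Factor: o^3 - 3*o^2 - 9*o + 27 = (o + 3)*(o^2 - 6*o + 9) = (o - 3)*(o + 3)*(o - 3)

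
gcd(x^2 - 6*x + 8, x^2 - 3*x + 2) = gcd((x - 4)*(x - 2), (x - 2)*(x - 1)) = x - 2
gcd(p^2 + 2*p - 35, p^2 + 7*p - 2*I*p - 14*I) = p + 7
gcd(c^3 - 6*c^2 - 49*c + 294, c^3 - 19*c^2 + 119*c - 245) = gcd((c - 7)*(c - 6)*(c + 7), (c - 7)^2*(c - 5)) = c - 7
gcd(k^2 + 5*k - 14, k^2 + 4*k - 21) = k + 7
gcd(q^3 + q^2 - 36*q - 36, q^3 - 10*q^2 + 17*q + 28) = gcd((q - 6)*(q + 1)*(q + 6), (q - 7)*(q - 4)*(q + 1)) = q + 1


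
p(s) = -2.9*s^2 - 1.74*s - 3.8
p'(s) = -5.8*s - 1.74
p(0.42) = -5.04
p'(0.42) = -4.18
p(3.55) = -46.52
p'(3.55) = -22.33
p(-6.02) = -98.42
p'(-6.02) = 33.18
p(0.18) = -4.21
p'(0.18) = -2.78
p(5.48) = -100.42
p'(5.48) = -33.52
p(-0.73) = -4.08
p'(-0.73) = 2.49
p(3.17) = -38.46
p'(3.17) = -20.13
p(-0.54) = -3.71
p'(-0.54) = 1.39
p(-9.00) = -223.04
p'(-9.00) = 50.46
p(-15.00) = -630.20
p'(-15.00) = 85.26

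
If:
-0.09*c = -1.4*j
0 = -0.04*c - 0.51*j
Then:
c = 0.00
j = 0.00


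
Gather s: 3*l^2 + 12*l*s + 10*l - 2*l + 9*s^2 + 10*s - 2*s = 3*l^2 + 8*l + 9*s^2 + s*(12*l + 8)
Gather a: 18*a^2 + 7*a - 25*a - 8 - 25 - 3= 18*a^2 - 18*a - 36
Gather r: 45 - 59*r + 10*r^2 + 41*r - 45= 10*r^2 - 18*r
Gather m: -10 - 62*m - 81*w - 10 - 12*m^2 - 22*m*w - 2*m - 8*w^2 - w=-12*m^2 + m*(-22*w - 64) - 8*w^2 - 82*w - 20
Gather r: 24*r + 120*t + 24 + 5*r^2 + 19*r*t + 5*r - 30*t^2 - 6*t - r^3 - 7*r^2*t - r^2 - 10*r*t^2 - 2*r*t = -r^3 + r^2*(4 - 7*t) + r*(-10*t^2 + 17*t + 29) - 30*t^2 + 114*t + 24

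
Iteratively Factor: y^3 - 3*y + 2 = (y - 1)*(y^2 + y - 2) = (y - 1)*(y + 2)*(y - 1)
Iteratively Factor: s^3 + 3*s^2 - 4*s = (s)*(s^2 + 3*s - 4) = s*(s + 4)*(s - 1)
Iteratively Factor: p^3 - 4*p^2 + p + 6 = (p + 1)*(p^2 - 5*p + 6) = (p - 2)*(p + 1)*(p - 3)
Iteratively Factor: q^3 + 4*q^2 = (q)*(q^2 + 4*q) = q*(q + 4)*(q)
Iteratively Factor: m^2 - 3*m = (m)*(m - 3)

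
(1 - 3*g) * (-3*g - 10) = 9*g^2 + 27*g - 10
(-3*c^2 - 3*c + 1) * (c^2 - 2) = -3*c^4 - 3*c^3 + 7*c^2 + 6*c - 2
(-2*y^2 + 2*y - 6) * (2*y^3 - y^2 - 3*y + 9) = -4*y^5 + 6*y^4 - 8*y^3 - 18*y^2 + 36*y - 54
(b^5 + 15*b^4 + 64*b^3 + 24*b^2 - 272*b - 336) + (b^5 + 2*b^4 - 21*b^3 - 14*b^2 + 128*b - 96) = 2*b^5 + 17*b^4 + 43*b^3 + 10*b^2 - 144*b - 432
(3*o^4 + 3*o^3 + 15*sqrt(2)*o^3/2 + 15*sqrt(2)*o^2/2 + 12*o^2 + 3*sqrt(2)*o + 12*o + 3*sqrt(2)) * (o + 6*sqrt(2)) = 3*o^5 + 3*o^4 + 51*sqrt(2)*o^4/2 + 51*sqrt(2)*o^3/2 + 102*o^3 + 102*o^2 + 75*sqrt(2)*o^2 + 36*o + 75*sqrt(2)*o + 36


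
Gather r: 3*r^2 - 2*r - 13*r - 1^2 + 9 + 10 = 3*r^2 - 15*r + 18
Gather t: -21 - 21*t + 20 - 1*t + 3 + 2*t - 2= -20*t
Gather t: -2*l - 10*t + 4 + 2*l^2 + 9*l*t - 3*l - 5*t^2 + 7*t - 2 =2*l^2 - 5*l - 5*t^2 + t*(9*l - 3) + 2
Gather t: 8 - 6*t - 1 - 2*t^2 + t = -2*t^2 - 5*t + 7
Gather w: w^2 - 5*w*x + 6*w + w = w^2 + w*(7 - 5*x)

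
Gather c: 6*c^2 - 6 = 6*c^2 - 6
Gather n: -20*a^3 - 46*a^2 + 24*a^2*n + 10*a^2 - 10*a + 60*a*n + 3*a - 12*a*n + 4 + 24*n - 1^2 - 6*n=-20*a^3 - 36*a^2 - 7*a + n*(24*a^2 + 48*a + 18) + 3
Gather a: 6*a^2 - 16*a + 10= 6*a^2 - 16*a + 10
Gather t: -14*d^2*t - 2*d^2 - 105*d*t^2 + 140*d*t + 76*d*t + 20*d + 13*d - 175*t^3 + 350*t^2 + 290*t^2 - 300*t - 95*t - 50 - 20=-2*d^2 + 33*d - 175*t^3 + t^2*(640 - 105*d) + t*(-14*d^2 + 216*d - 395) - 70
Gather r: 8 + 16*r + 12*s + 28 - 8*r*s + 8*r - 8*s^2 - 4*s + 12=r*(24 - 8*s) - 8*s^2 + 8*s + 48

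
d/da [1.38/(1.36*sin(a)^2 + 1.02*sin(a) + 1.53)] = -(3.7536*sin(a) + 1.4076)*cos(a)/(1.36*sin(a)^2 + 1.02*sin(a) + 1.53)^2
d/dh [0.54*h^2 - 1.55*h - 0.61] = 1.08*h - 1.55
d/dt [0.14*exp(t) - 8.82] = 0.14*exp(t)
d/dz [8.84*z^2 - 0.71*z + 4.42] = 17.68*z - 0.71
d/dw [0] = 0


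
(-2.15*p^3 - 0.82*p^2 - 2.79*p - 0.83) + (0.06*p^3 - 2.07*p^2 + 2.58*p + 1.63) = -2.09*p^3 - 2.89*p^2 - 0.21*p + 0.8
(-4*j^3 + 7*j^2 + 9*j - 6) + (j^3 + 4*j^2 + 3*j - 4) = -3*j^3 + 11*j^2 + 12*j - 10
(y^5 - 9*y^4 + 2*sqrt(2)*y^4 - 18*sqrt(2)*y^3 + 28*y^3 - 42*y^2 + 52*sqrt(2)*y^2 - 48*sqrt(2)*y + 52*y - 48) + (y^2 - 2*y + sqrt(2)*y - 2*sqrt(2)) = y^5 - 9*y^4 + 2*sqrt(2)*y^4 - 18*sqrt(2)*y^3 + 28*y^3 - 41*y^2 + 52*sqrt(2)*y^2 - 47*sqrt(2)*y + 50*y - 48 - 2*sqrt(2)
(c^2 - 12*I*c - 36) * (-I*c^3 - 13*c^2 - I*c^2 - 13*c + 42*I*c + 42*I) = -I*c^5 - 25*c^4 - I*c^4 - 25*c^3 + 234*I*c^3 + 972*c^2 + 234*I*c^2 + 972*c - 1512*I*c - 1512*I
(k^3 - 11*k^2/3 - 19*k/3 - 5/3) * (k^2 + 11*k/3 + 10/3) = k^5 - 148*k^3/9 - 334*k^2/9 - 245*k/9 - 50/9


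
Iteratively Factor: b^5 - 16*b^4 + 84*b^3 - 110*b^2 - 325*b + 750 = (b - 5)*(b^4 - 11*b^3 + 29*b^2 + 35*b - 150) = (b - 5)^2*(b^3 - 6*b^2 - b + 30) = (b - 5)^3*(b^2 - b - 6) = (b - 5)^3*(b - 3)*(b + 2)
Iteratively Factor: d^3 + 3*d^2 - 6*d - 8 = (d - 2)*(d^2 + 5*d + 4) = (d - 2)*(d + 4)*(d + 1)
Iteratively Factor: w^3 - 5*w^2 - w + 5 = (w - 1)*(w^2 - 4*w - 5) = (w - 1)*(w + 1)*(w - 5)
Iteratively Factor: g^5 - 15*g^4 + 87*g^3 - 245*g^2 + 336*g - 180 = (g - 2)*(g^4 - 13*g^3 + 61*g^2 - 123*g + 90) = (g - 3)*(g - 2)*(g^3 - 10*g^2 + 31*g - 30) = (g - 3)*(g - 2)^2*(g^2 - 8*g + 15) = (g - 3)^2*(g - 2)^2*(g - 5)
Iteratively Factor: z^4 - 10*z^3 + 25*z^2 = (z - 5)*(z^3 - 5*z^2) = z*(z - 5)*(z^2 - 5*z) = z*(z - 5)^2*(z)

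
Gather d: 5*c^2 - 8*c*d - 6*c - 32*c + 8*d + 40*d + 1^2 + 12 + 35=5*c^2 - 38*c + d*(48 - 8*c) + 48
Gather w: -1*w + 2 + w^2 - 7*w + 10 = w^2 - 8*w + 12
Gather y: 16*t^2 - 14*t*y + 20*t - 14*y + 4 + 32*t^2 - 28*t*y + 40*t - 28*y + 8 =48*t^2 + 60*t + y*(-42*t - 42) + 12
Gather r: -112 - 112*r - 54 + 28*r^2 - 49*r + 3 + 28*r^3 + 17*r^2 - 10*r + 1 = 28*r^3 + 45*r^2 - 171*r - 162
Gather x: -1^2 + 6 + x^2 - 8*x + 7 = x^2 - 8*x + 12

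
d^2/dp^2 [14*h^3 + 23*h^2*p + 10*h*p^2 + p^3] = 20*h + 6*p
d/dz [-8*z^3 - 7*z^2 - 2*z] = -24*z^2 - 14*z - 2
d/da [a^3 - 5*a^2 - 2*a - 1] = 3*a^2 - 10*a - 2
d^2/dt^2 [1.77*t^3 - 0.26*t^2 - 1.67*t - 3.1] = 10.62*t - 0.52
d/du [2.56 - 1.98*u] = -1.98000000000000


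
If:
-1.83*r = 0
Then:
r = 0.00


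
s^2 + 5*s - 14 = (s - 2)*(s + 7)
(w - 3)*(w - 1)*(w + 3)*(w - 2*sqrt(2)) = w^4 - 2*sqrt(2)*w^3 - w^3 - 9*w^2 + 2*sqrt(2)*w^2 + 9*w + 18*sqrt(2)*w - 18*sqrt(2)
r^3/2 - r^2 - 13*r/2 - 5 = (r/2 + 1/2)*(r - 5)*(r + 2)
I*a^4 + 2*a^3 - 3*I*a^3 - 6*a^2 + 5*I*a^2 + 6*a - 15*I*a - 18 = (a - 3)*(a - 3*I)*(a + 2*I)*(I*a + 1)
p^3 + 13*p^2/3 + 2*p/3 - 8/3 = (p - 2/3)*(p + 1)*(p + 4)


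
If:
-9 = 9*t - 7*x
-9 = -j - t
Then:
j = 10 - 7*x/9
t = 7*x/9 - 1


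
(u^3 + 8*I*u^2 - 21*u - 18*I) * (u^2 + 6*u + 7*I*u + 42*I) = u^5 + 6*u^4 + 15*I*u^4 - 77*u^3 + 90*I*u^3 - 462*u^2 - 165*I*u^2 + 126*u - 990*I*u + 756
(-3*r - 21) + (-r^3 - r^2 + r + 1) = -r^3 - r^2 - 2*r - 20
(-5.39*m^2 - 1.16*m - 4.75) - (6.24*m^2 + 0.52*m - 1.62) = -11.63*m^2 - 1.68*m - 3.13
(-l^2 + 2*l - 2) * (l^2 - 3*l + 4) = -l^4 + 5*l^3 - 12*l^2 + 14*l - 8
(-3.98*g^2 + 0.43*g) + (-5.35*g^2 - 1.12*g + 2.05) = -9.33*g^2 - 0.69*g + 2.05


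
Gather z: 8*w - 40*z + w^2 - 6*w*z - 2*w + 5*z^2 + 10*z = w^2 + 6*w + 5*z^2 + z*(-6*w - 30)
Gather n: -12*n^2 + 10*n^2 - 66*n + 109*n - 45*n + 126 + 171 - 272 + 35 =-2*n^2 - 2*n + 60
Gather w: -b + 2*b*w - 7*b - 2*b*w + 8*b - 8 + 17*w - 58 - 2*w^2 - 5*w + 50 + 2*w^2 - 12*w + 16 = 0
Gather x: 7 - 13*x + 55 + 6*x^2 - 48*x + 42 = 6*x^2 - 61*x + 104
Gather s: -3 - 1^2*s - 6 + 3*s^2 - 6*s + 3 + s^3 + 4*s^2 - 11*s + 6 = s^3 + 7*s^2 - 18*s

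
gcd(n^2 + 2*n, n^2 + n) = n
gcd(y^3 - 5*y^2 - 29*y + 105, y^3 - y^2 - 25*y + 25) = y + 5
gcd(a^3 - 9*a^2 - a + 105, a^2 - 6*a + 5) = a - 5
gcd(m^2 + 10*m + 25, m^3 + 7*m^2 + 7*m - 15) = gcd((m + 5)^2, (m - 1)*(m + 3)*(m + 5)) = m + 5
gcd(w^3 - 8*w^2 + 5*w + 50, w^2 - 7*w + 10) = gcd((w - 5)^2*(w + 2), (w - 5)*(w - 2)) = w - 5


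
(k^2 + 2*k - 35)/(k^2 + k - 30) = (k + 7)/(k + 6)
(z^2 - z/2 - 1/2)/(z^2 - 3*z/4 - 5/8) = 4*(z - 1)/(4*z - 5)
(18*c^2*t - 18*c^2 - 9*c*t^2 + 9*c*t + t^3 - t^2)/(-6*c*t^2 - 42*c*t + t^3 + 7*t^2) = (-3*c*t + 3*c + t^2 - t)/(t*(t + 7))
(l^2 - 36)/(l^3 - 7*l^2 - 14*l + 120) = (l + 6)/(l^2 - l - 20)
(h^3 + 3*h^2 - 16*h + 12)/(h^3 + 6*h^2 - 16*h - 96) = (h^2 - 3*h + 2)/(h^2 - 16)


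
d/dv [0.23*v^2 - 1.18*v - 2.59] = 0.46*v - 1.18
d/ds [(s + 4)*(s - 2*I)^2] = (s - 2*I)*(3*s + 8 - 2*I)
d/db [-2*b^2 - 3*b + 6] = -4*b - 3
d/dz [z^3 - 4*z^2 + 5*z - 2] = 3*z^2 - 8*z + 5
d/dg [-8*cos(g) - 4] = 8*sin(g)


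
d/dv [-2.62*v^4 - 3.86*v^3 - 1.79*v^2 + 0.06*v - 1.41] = -10.48*v^3 - 11.58*v^2 - 3.58*v + 0.06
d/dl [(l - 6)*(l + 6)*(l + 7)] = 3*l^2 + 14*l - 36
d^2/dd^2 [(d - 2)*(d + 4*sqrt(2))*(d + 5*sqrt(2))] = 6*d - 4 + 18*sqrt(2)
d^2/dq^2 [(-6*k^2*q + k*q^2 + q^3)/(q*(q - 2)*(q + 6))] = 2*(-18*k^2*q^2 - 72*k^2*q - 168*k^2 + k*q^3 + 36*k*q + 48*k - 4*q^3 + 36*q^2 + 144)/(q^6 + 12*q^5 + 12*q^4 - 224*q^3 - 144*q^2 + 1728*q - 1728)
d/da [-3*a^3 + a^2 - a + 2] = -9*a^2 + 2*a - 1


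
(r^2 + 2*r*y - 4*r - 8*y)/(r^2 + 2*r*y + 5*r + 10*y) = (r - 4)/(r + 5)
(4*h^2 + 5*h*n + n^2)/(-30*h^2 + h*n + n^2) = (4*h^2 + 5*h*n + n^2)/(-30*h^2 + h*n + n^2)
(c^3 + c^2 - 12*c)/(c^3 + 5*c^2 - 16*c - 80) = c*(c - 3)/(c^2 + c - 20)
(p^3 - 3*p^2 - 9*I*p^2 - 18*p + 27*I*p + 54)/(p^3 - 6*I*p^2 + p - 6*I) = (p^2 - 3*p*(1 + I) + 9*I)/(p^2 + 1)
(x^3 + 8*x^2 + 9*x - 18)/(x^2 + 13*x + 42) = (x^2 + 2*x - 3)/(x + 7)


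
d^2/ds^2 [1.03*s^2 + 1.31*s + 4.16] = 2.06000000000000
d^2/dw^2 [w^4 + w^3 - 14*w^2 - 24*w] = 12*w^2 + 6*w - 28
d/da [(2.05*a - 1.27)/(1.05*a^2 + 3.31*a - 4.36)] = (-2.1525*a^2 + 2.667*a - 4.7343)/(1.1025*a^4 + 6.951*a^3 + 1.8001*a^2 - 28.8632*a + 19.0096)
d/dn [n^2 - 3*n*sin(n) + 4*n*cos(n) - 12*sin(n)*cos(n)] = -4*n*sin(n) - 3*n*cos(n) + 2*n - 3*sin(n) + 4*cos(n) - 12*cos(2*n)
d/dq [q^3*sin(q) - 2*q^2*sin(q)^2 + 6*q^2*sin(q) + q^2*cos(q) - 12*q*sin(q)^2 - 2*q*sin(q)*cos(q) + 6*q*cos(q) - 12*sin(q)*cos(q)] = q^3*cos(q) + 2*q^2*sin(q) - 2*q^2*sin(2*q) + 6*q^2*cos(q) + 6*q*sin(q) - 12*q*sin(2*q) + 2*q*cos(q) - 2*q - sin(2*q) + 6*cos(q) - 6*cos(2*q) - 6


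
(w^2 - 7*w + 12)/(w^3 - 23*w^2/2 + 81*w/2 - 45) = 2*(w - 4)/(2*w^2 - 17*w + 30)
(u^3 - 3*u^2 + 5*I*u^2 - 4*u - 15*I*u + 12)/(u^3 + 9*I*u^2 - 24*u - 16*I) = (u - 3)/(u + 4*I)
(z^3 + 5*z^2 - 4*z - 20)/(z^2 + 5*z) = z - 4/z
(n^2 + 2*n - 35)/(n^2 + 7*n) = (n - 5)/n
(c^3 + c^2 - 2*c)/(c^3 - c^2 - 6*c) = (c - 1)/(c - 3)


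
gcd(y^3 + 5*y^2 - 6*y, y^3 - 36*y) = y^2 + 6*y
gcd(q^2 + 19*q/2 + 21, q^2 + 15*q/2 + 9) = q + 6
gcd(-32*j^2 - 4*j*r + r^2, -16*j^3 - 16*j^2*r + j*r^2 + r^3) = 4*j + r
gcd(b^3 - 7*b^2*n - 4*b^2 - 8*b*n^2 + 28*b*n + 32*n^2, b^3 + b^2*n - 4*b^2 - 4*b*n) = b^2 + b*n - 4*b - 4*n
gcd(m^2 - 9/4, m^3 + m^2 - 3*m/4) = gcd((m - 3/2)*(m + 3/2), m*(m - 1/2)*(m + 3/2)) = m + 3/2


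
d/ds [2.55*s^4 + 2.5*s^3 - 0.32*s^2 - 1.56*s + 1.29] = 10.2*s^3 + 7.5*s^2 - 0.64*s - 1.56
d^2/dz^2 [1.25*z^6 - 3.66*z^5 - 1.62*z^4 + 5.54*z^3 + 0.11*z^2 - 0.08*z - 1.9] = 37.5*z^4 - 73.2*z^3 - 19.44*z^2 + 33.24*z + 0.22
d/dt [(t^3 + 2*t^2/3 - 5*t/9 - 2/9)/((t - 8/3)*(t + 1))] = (9*t^2 - 48*t + 10)/(9*t^2 - 48*t + 64)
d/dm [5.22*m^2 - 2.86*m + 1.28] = 10.44*m - 2.86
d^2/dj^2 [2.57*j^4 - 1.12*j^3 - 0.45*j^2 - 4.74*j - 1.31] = 30.84*j^2 - 6.72*j - 0.9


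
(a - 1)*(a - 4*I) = a^2 - a - 4*I*a + 4*I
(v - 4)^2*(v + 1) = v^3 - 7*v^2 + 8*v + 16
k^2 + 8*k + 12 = (k + 2)*(k + 6)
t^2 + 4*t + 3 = (t + 1)*(t + 3)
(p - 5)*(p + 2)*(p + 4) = p^3 + p^2 - 22*p - 40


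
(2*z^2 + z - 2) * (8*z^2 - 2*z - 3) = 16*z^4 + 4*z^3 - 24*z^2 + z + 6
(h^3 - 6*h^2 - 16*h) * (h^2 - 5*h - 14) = h^5 - 11*h^4 + 164*h^2 + 224*h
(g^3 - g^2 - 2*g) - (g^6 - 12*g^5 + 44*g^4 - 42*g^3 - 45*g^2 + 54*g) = -g^6 + 12*g^5 - 44*g^4 + 43*g^3 + 44*g^2 - 56*g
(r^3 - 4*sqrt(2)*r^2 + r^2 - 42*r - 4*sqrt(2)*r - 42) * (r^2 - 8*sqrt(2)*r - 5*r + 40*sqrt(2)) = r^5 - 12*sqrt(2)*r^4 - 4*r^4 + 17*r^3 + 48*sqrt(2)*r^3 - 88*r^2 + 396*sqrt(2)*r^2 - 1344*sqrt(2)*r - 110*r - 1680*sqrt(2)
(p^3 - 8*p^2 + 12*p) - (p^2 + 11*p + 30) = p^3 - 9*p^2 + p - 30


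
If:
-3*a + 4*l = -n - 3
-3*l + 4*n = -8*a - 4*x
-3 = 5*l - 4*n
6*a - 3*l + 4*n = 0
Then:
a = -11/50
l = -21/25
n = -3/10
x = 11/100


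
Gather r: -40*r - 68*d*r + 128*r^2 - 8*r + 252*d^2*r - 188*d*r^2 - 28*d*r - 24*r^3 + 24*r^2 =-24*r^3 + r^2*(152 - 188*d) + r*(252*d^2 - 96*d - 48)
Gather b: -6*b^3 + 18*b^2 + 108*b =-6*b^3 + 18*b^2 + 108*b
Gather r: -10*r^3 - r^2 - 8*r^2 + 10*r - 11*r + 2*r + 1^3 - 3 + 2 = -10*r^3 - 9*r^2 + r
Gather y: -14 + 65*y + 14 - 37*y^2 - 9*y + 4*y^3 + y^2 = 4*y^3 - 36*y^2 + 56*y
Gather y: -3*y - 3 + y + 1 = -2*y - 2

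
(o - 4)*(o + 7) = o^2 + 3*o - 28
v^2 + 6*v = v*(v + 6)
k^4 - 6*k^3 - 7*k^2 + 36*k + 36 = (k - 6)*(k - 3)*(k + 1)*(k + 2)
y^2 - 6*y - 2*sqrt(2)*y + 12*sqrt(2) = (y - 6)*(y - 2*sqrt(2))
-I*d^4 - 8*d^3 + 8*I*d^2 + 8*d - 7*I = (d + 1)*(d - 7*I)*(d - I)*(-I*d + I)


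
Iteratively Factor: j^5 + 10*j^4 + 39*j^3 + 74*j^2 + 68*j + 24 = (j + 2)*(j^4 + 8*j^3 + 23*j^2 + 28*j + 12) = (j + 1)*(j + 2)*(j^3 + 7*j^2 + 16*j + 12) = (j + 1)*(j + 2)^2*(j^2 + 5*j + 6) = (j + 1)*(j + 2)^2*(j + 3)*(j + 2)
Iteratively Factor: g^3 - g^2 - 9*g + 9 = (g - 1)*(g^2 - 9) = (g - 3)*(g - 1)*(g + 3)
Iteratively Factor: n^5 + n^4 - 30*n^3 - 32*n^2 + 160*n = (n - 5)*(n^4 + 6*n^3 - 32*n) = n*(n - 5)*(n^3 + 6*n^2 - 32) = n*(n - 5)*(n - 2)*(n^2 + 8*n + 16) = n*(n - 5)*(n - 2)*(n + 4)*(n + 4)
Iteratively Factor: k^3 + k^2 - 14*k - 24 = (k + 2)*(k^2 - k - 12) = (k + 2)*(k + 3)*(k - 4)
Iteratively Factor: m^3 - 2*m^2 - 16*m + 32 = (m - 2)*(m^2 - 16) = (m - 4)*(m - 2)*(m + 4)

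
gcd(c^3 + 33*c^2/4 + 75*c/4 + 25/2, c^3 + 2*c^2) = c + 2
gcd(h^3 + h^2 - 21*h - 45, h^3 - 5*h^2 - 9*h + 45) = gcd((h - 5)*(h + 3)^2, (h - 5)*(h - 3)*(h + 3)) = h^2 - 2*h - 15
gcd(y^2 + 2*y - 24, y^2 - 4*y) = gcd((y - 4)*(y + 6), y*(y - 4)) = y - 4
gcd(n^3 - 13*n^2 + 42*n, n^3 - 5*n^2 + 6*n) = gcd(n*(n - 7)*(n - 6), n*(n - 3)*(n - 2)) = n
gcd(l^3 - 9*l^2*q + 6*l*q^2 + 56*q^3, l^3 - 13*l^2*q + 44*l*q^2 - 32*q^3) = -l + 4*q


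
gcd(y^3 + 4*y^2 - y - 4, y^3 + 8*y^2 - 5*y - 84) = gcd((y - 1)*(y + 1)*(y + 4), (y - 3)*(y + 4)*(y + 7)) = y + 4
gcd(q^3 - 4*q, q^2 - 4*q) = q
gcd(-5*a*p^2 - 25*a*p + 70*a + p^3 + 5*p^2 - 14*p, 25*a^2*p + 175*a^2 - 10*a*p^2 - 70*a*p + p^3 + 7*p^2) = -5*a*p - 35*a + p^2 + 7*p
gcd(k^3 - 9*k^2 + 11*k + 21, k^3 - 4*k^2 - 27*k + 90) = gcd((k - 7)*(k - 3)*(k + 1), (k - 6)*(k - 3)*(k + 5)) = k - 3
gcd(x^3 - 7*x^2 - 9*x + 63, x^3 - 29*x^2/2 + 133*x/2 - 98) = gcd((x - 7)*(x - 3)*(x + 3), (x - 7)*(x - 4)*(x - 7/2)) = x - 7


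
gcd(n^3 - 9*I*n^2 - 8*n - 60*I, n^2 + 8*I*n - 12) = n + 2*I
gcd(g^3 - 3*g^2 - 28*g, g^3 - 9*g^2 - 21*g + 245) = g - 7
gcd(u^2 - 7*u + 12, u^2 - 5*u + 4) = u - 4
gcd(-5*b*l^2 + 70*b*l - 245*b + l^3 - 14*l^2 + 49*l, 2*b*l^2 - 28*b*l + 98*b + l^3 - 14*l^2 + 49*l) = l^2 - 14*l + 49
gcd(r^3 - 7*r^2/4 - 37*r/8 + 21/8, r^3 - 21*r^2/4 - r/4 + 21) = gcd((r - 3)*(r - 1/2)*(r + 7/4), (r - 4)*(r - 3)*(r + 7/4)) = r^2 - 5*r/4 - 21/4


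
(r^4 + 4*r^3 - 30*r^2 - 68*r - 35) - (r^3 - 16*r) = r^4 + 3*r^3 - 30*r^2 - 52*r - 35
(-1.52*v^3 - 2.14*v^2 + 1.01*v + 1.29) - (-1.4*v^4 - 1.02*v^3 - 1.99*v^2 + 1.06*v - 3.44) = 1.4*v^4 - 0.5*v^3 - 0.15*v^2 - 0.05*v + 4.73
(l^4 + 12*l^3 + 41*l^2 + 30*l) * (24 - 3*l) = -3*l^5 - 12*l^4 + 165*l^3 + 894*l^2 + 720*l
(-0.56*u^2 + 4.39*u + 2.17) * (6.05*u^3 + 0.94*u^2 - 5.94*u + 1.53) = -3.388*u^5 + 26.0331*u^4 + 20.5815*u^3 - 24.8936*u^2 - 6.1731*u + 3.3201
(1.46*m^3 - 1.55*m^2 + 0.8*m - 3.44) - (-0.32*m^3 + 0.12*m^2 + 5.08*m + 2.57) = 1.78*m^3 - 1.67*m^2 - 4.28*m - 6.01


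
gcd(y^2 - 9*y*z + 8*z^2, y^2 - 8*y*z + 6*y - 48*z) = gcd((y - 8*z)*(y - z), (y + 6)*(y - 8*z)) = y - 8*z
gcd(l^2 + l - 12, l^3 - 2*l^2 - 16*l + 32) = l + 4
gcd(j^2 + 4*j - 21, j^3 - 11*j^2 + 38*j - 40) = 1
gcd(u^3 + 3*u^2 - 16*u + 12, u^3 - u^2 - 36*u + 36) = u^2 + 5*u - 6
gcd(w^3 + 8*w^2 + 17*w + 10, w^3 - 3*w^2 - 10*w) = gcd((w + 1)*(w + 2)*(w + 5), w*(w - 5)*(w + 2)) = w + 2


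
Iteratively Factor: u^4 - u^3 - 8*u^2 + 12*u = (u + 3)*(u^3 - 4*u^2 + 4*u) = u*(u + 3)*(u^2 - 4*u + 4) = u*(u - 2)*(u + 3)*(u - 2)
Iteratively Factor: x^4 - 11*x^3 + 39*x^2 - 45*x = (x - 3)*(x^3 - 8*x^2 + 15*x) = (x - 5)*(x - 3)*(x^2 - 3*x) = (x - 5)*(x - 3)^2*(x)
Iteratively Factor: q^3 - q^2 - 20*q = (q)*(q^2 - q - 20) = q*(q + 4)*(q - 5)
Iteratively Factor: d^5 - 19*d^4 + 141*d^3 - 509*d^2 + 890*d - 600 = (d - 3)*(d^4 - 16*d^3 + 93*d^2 - 230*d + 200) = (d - 3)*(d - 2)*(d^3 - 14*d^2 + 65*d - 100) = (d - 5)*(d - 3)*(d - 2)*(d^2 - 9*d + 20) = (d - 5)*(d - 4)*(d - 3)*(d - 2)*(d - 5)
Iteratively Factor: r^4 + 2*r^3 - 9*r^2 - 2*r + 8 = (r - 1)*(r^3 + 3*r^2 - 6*r - 8) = (r - 1)*(r + 4)*(r^2 - r - 2) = (r - 2)*(r - 1)*(r + 4)*(r + 1)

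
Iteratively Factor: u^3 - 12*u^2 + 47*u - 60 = (u - 4)*(u^2 - 8*u + 15) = (u - 4)*(u - 3)*(u - 5)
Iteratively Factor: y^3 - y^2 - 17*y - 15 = (y + 3)*(y^2 - 4*y - 5) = (y + 1)*(y + 3)*(y - 5)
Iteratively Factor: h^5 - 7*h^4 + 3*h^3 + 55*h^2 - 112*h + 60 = (h - 2)*(h^4 - 5*h^3 - 7*h^2 + 41*h - 30) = (h - 2)*(h - 1)*(h^3 - 4*h^2 - 11*h + 30) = (h - 5)*(h - 2)*(h - 1)*(h^2 + h - 6) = (h - 5)*(h - 2)^2*(h - 1)*(h + 3)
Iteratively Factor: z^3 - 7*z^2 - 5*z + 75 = (z - 5)*(z^2 - 2*z - 15) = (z - 5)^2*(z + 3)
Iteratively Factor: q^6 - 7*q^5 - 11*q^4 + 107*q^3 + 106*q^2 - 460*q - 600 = (q - 5)*(q^5 - 2*q^4 - 21*q^3 + 2*q^2 + 116*q + 120) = (q - 5)^2*(q^4 + 3*q^3 - 6*q^2 - 28*q - 24) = (q - 5)^2*(q + 2)*(q^3 + q^2 - 8*q - 12) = (q - 5)^2*(q + 2)^2*(q^2 - q - 6) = (q - 5)^2*(q - 3)*(q + 2)^2*(q + 2)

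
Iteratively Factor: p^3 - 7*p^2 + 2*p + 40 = (p - 5)*(p^2 - 2*p - 8) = (p - 5)*(p - 4)*(p + 2)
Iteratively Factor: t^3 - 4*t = (t)*(t^2 - 4) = t*(t - 2)*(t + 2)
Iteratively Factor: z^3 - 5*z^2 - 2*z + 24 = (z - 4)*(z^2 - z - 6) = (z - 4)*(z - 3)*(z + 2)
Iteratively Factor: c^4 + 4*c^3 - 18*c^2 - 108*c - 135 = (c + 3)*(c^3 + c^2 - 21*c - 45) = (c + 3)^2*(c^2 - 2*c - 15) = (c - 5)*(c + 3)^2*(c + 3)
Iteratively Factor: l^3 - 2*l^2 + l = (l - 1)*(l^2 - l) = l*(l - 1)*(l - 1)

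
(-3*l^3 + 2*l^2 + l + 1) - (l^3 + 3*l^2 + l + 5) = -4*l^3 - l^2 - 4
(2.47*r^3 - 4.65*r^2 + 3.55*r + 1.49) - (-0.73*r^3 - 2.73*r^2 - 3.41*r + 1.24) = 3.2*r^3 - 1.92*r^2 + 6.96*r + 0.25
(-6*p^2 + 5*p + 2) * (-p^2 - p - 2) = 6*p^4 + p^3 + 5*p^2 - 12*p - 4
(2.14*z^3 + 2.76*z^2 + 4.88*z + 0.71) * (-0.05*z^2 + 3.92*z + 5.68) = -0.107*z^5 + 8.2508*z^4 + 22.7304*z^3 + 34.7709*z^2 + 30.5016*z + 4.0328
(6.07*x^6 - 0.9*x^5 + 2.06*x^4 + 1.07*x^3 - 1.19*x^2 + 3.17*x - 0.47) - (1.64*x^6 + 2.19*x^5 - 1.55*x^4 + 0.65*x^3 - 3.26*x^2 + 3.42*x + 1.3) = 4.43*x^6 - 3.09*x^5 + 3.61*x^4 + 0.42*x^3 + 2.07*x^2 - 0.25*x - 1.77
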